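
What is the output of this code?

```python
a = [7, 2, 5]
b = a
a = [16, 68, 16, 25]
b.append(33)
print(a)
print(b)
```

Key concept: rebinding vs mutation: a is rebound to a new list, b still points at the original.
Step by step:
`a = [7, 2, 5]` → a = [7, 2, 5]
`b = a` → b = [7, 2, 5] (same object as a)
`a = [16, 68, 16, 25]` → a = [16, 68, 16, 25]
`b.append(33)` → b = [7, 2, 5, 33]
`print(a)` → prints [16, 68, 16, 25]
`print(b)` → prints [7, 2, 5, 33]

Answer:
[16, 68, 16, 25]
[7, 2, 5, 33]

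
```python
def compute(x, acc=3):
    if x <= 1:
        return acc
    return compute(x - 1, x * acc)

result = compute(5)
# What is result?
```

Accumulator trace (n, acc): (5, 3) -> (4, 15) -> (3, 60) -> (2, 180) -> (1, 360) -> return 360

Answer: 360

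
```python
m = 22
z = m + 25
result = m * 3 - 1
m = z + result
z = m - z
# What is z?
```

Trace:
`m = 22` → m = 22
`z = m + 25` → z = 47
`result = m * 3 - 1` → result = 65
`m = z + result` → m = 112
`z = m - z` → z = 65
So z = 65

Answer: 65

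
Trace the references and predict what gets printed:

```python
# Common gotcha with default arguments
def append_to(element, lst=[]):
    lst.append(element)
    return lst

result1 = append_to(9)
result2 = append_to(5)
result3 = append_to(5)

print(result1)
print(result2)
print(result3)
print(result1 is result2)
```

Key concept: mutable default argument gotcha.
Step by step:
`result1 = append_to(9)` → result1 = [9]
`result2 = append_to(5)` → result1 = [9, 5] (same object as result2); result2 = [9, 5] (same object as result1)
`result3 = append_to(5)` → result1 = [9, 5, 5] (same object as result2, result3); result2 = [9, 5, 5] (same object as result1, result3); result3 = [9, 5, 5] (same object as result1, result2)
`print(result1)` → prints [9, 5, 5]
`print(result2)` → prints [9, 5, 5]
`print(result3)` → prints [9, 5, 5]
`print(result1 is result2)` → prints True

Answer:
[9, 5, 5]
[9, 5, 5]
[9, 5, 5]
True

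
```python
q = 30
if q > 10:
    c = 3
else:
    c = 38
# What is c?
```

Trace:
`q = 30` → q = 30
`if q > 10: ...` → q > 10 is True → c = 3
So c = 3

Answer: 3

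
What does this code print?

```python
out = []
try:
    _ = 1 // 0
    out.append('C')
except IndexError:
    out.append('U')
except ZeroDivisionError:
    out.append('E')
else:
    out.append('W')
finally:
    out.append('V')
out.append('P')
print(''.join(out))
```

Execution trace: 'E' (except ZeroDivisionError) → 'V' (finally) → 'P' (after the try/except). Output: EVP

Answer: EVP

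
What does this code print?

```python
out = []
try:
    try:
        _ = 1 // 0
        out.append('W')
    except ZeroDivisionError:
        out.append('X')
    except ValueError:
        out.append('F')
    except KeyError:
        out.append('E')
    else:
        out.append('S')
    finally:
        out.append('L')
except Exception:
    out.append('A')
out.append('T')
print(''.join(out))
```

Execution trace: 'X' (inner except ZeroDivisionError) → 'L' (inner finally) → 'T' (after the try/except). Output: XLT

Answer: XLT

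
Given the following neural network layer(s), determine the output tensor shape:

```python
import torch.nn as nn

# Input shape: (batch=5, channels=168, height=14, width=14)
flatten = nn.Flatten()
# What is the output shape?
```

Input: (5, 168, 14, 14) -> Output: (5, 32928)

Answer: (5, 32928)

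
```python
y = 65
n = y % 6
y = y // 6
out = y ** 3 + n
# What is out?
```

Trace:
`y = 65` → y = 65
`n = y % 6` → n = 5
`y = y // 6` → y = 10
`out = y ** 3 + n` → out = 1005
So out = 1005

Answer: 1005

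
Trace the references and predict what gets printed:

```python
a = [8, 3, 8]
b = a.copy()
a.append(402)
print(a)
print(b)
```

Key concept: list.copy() creates independent copy.
Step by step:
`a = [8, 3, 8]` → a = [8, 3, 8]
`b = a.copy()` → b = [8, 3, 8]
`a.append(402)` → a = [8, 3, 8, 402]
`print(a)` → prints [8, 3, 8, 402]
`print(b)` → prints [8, 3, 8]

Answer:
[8, 3, 8, 402]
[8, 3, 8]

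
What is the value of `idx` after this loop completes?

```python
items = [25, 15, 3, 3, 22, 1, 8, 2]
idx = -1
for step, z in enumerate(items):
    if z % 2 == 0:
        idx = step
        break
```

First even number index in [25, 15, 3, 3, 22, 1, 8, 2]
`idx` takes the values: -1 → 4

Answer: 4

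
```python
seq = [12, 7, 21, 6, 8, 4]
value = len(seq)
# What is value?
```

Trace:
`seq = [12, 7, 21, 6, 8, 4]` → seq = [12, 7, 21, 6, 8, 4]
`value = len(seq)` → value = 6
So value = 6

Answer: 6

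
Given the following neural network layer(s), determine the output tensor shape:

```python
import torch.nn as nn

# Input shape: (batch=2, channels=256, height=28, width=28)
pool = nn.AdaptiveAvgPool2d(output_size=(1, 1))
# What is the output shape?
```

Input: (2, 256, 28, 28) -> Output: (2, 256, 1, 1)

Answer: (2, 256, 1, 1)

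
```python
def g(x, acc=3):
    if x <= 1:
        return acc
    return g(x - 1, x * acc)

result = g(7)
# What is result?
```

Accumulator trace (n, acc): (7, 3) -> (6, 21) -> (5, 126) -> (4, 630) -> (3, 2520) -> (2, 7560) -> (1, 15120) -> return 15120

Answer: 15120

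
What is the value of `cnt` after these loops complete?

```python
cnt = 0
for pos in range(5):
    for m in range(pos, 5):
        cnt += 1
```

Upper triangle: 5 + 4 + ... + 1
`cnt` takes the values: 0 → 1 → 2 → 3 → 4 → 5 → 6 → 7 → 8 → 9 → 10 → 11 → 12 → 13 → 14 → 15

Answer: 15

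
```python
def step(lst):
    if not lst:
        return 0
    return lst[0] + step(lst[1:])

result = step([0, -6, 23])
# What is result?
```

0 + (-6) + 23 + 0 = 17

Answer: 17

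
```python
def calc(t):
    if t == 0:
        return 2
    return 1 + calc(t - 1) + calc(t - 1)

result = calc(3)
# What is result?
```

calc(t) = 1 + 2·calc(t-1), calc(0)=2. Closed form: (2+1)·2^3 - 1 = 23.

Answer: 23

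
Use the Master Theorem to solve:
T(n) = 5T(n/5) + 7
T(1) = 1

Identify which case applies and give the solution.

a=5, b=5, f(n)=7. log_5(5) = 1. Since c=0 < 1, Case 1 applies: T(n) = Θ(n^log_b(a)) = O(n).

Answer: O(n) - Case 1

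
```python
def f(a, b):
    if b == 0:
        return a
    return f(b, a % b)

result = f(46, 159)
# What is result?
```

f(46, 159) -> f(159, 46) -> f(46, 21) -> f(21, 4) -> f(4, 1) -> f(1, 0) -> 1

Answer: 1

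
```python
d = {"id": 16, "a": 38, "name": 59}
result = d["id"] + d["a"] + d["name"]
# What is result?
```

Trace:
`d = {"id": 16, "a": 38, "name": 59}` → d = {'id': 16, 'a': 38, 'name': 59}
`result = d["id"] + d["a"] + d["name"]` → result = 113
So result = 113

Answer: 113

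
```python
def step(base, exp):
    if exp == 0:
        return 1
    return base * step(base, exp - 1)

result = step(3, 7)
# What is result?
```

step(3, 7) = 3 * 3 * 3 * 3 * 3 * 3 * 3 = 2187

Answer: 2187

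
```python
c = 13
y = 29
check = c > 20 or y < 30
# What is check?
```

Trace:
`c = 13` → c = 13
`y = 29` → y = 29
`check = c > 20 or y < 30` → check = True
So check = True

Answer: True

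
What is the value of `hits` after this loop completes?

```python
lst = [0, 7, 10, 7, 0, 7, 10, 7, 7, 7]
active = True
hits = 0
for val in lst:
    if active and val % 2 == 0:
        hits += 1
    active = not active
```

Count even values at even positions
`hits` takes the values: 0 → 1 → 2 → 3 → 4

Answer: 4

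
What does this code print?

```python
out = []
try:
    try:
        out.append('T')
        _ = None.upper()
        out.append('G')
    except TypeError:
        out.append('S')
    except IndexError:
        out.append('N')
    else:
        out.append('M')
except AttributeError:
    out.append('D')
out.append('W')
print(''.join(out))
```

Execution trace: 'T' (inner try body) → 'D' (outer except AttributeError) → 'W' (after the try/except). Output: TDW

Answer: TDW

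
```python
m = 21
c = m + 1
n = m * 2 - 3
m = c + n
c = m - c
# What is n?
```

Trace:
`m = 21` → m = 21
`c = m + 1` → c = 22
`n = m * 2 - 3` → n = 39
`m = c + n` → m = 61
`c = m - c` → c = 39
So n = 39

Answer: 39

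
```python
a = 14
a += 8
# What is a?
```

Trace:
`a = 14` → a = 14
`a += 8` → a = 22
So a = 22

Answer: 22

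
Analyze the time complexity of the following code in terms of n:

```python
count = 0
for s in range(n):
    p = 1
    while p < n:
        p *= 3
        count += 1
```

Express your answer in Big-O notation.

Each loop level contributes: n × log n. Multiplying the contributions gives O(n log n).

Answer: O(n log n)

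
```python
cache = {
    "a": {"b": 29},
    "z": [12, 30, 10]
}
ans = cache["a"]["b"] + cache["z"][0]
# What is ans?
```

Trace:
`cache = { ...` → cache = {'a': {'b': 29}, 'z': [12, 30, 10]}
`ans = cache["a"]["b"] + cache["z"][0]` → ans = 41
So ans = 41

Answer: 41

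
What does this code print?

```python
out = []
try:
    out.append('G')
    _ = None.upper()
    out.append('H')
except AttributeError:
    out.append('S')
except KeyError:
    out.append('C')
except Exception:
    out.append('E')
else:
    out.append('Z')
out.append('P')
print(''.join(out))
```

Execution trace: 'G' (try body) → 'S' (except AttributeError) → 'P' (after the try/except). Output: GSP

Answer: GSP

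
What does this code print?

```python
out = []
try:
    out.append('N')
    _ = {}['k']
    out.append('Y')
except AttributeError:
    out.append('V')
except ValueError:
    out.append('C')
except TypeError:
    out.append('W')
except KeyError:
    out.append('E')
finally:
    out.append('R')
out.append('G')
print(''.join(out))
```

Execution trace: 'N' (try body) → 'E' (except KeyError) → 'R' (finally) → 'G' (after the try/except). Output: NERG

Answer: NERG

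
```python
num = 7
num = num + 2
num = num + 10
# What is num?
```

Trace:
`num = 7` → num = 7
`num = num + 2` → num = 9
`num = num + 10` → num = 19
So num = 19

Answer: 19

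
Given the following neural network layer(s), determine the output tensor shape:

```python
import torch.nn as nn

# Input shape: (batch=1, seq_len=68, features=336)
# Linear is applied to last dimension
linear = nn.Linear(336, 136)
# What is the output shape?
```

Input: (1, 68, 336) -> Output: (1, 68, 136)

Answer: (1, 68, 136)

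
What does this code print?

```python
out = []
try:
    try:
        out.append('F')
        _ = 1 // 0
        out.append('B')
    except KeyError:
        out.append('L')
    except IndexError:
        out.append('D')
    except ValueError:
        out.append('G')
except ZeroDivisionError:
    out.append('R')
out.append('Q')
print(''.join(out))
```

Execution trace: 'F' (try body) → 'R' (outer except ZeroDivisionError) → 'Q' (after the try/except). Output: FRQ

Answer: FRQ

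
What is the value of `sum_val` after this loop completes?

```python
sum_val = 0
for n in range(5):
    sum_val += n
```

Sum of 0 to 4 = 10
`sum_val` takes the values: 0 → 1 → 3 → 6 → 10

Answer: 10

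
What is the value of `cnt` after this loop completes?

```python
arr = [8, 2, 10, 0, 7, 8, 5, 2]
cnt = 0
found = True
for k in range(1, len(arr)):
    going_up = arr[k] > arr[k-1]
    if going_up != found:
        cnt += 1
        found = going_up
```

Count direction changes in [8, 2, 10, 0, 7, 8, 5, 2]
`cnt` takes the values: 0 → 1 → 2 → 3 → 4 → 5

Answer: 5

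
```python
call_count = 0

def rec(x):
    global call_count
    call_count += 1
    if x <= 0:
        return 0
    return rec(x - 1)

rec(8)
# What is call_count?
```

Linear recursion stepping by 1: 9 calls from x=8 down to ≤0.

Answer: 9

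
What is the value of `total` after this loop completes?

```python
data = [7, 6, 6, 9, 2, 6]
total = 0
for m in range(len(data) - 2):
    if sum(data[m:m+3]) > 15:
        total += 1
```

Count windows with sum > 15
`total` takes the values: 0 → 1 → 2 → 3 → 4

Answer: 4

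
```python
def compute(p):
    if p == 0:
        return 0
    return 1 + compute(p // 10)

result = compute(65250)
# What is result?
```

Count of digits of 65250: 5

Answer: 5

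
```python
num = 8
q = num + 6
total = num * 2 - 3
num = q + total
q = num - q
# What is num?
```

Trace:
`num = 8` → num = 8
`q = num + 6` → q = 14
`total = num * 2 - 3` → total = 13
`num = q + total` → num = 27
`q = num - q` → q = 13
So num = 27

Answer: 27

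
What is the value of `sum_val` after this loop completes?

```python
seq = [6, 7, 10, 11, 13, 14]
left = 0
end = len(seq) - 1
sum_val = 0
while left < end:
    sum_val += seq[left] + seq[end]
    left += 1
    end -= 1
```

Sum of pairs from ends
`sum_val` takes the values: 0 → 20 → 40 → 61

Answer: 61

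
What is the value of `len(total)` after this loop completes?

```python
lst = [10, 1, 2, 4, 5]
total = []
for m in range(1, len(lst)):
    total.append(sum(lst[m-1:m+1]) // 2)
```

Number of 2-element averages
`total` takes the values: [] → [5] → [5, 1] → [5, 1, 3] → [5, 1, 3, 4]
So `len(total)` = 4

Answer: 4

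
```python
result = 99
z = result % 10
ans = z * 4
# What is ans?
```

Trace:
`result = 99` → result = 99
`z = result % 10` → z = 9
`ans = z * 4` → ans = 36
So ans = 36

Answer: 36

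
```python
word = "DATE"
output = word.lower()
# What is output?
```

Trace:
`word = "DATE"` → word = 'DATE'
`output = word.lower()` → output = 'date'
So output = 'date'

Answer: 'date'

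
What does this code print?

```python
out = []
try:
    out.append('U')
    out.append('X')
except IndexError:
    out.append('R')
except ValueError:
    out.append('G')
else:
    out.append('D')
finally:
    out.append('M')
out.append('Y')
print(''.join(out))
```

Execution trace: 'U' (try body) → 'X' (try body, no exception) → 'D' (else) → 'M' (finally) → 'Y' (after the try/except). Output: UXDMY

Answer: UXDMY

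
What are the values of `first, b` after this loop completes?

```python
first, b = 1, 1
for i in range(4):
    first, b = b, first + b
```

Fibonacci: after 4 iterations
`first, b` takes the values: (1, 1) → (1, 2) → (2, 3) → (3, 5) → (5, 8)

Answer: 5, 8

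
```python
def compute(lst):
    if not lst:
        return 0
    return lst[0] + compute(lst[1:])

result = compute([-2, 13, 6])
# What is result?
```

(-2) + 13 + 6 + 0 = 17

Answer: 17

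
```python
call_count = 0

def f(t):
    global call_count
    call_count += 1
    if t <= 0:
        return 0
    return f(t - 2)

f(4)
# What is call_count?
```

Linear recursion stepping by 2: 3 calls from t=4 down to ≤0.

Answer: 3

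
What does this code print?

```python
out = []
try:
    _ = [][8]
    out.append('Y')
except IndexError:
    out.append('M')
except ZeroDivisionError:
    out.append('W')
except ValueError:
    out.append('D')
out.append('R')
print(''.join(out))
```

Execution trace: 'M' (except IndexError) → 'R' (after the try/except). Output: MR

Answer: MR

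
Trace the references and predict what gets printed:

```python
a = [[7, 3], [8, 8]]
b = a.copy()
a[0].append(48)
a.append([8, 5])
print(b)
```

Key concept: shallow copy with nested lists.
Step by step:
`a = [[7, 3], [8, 8]]` → a = [[7, 3], [8, 8]]
`b = a.copy()` → b = [[7, 3], [8, 8]]
`a[0].append(48)` → a = [[7, 3, 48], [8, 8]]; b = [[7, 3, 48], [8, 8]]
`a.append([8, 5])` → a = [[7, 3, 48], [8, 8], [8, 5]]
`print(b)` → prints [[7, 3, 48], [8, 8]]

Answer: [[7, 3, 48], [8, 8]]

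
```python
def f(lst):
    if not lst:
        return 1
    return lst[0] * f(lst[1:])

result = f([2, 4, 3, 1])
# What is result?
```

Product over [2, 4, 3, 1] = 2 * 4 * 3 * 1 = 24

Answer: 24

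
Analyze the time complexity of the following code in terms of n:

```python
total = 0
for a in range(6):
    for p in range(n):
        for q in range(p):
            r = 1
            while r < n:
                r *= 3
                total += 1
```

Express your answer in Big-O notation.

Each loop level contributes: 1 × n × n × log n. Multiplying the contributions gives O(n^2 log n).

Answer: O(n^2 log n)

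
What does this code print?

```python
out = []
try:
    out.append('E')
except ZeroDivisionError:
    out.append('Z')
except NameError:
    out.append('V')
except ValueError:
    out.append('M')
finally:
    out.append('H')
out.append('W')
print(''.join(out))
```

Execution trace: 'E' (try body, no exception) → 'H' (finally) → 'W' (after the try/except). Output: EHW

Answer: EHW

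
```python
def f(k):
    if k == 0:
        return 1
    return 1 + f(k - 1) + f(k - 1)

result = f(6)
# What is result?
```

f(k) = 1 + 2·f(k-1), f(0)=1. Closed form: (1+1)·2^6 - 1 = 127.

Answer: 127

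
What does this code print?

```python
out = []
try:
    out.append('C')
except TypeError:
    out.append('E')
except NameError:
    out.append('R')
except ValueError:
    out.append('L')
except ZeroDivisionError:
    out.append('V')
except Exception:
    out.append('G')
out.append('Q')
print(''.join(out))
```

Execution trace: 'C' (try body, no exception) → 'Q' (after the try/except). Output: CQ

Answer: CQ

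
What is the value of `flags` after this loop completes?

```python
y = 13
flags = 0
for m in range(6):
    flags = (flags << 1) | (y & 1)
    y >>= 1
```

Reverse lowest 6 bits of 13
`flags` takes the values: 0 → 1 → 2 → 5 → 11 → 22 → 44

Answer: 44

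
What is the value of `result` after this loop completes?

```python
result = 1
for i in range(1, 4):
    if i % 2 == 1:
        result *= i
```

Product of odd numbers 1 to 3
`result` takes the values: 1 → 3

Answer: 3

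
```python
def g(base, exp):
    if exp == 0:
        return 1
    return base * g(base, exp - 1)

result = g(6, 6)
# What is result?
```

g(6, 6) = 6 * 6 * 6 * 6 * 6 * 6 = 46656

Answer: 46656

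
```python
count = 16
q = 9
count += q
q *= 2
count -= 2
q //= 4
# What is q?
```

Trace:
`count = 16` → count = 16
`q = 9` → q = 9
`count += q` → count = 25
`q *= 2` → q = 18
`count -= 2` → count = 23
`q //= 4` → q = 4
So q = 4

Answer: 4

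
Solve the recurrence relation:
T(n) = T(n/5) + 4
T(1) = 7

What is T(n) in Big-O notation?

Each step divides n by 5 and adds 4. After log_5(n) steps we reach T(1)=7. So T(n) = 4·log_5(n) + 7 = O(log n).

Answer: O(log n)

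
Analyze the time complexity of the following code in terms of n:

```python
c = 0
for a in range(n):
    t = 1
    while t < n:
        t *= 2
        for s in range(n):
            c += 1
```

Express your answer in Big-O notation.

Each loop level contributes: n × log n × n. Multiplying the contributions gives O(n^2 log n).

Answer: O(n^2 log n)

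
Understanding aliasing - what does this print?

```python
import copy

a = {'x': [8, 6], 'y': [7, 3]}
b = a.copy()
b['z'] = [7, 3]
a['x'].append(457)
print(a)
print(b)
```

Key concept: shallow copy of dict with mutable values.
Step by step:
`a = {'x': [8, 6], 'y': [7, 3]}` → a = {'x': [8, 6], 'y': [7, 3]}
`b = a.copy()` → b = {'x': [8, 6], 'y': [7, 3]}
`b['z'] = [7, 3]` → b = {'x': [8, 6], 'y': [7, 3], 'z': [7, 3]}
`a['x'].append(457)` → a = {'x': [8, 6, 457], 'y': [7, 3]}; b = {'x': [8, 6, 457], 'y': [7, 3], 'z': [7, 3]}
`print(a)` → prints {'x': [8, 6, 457], 'y': [7, 3]}
`print(b)` → prints {'x': [8, 6, 457], 'y': [7, 3], 'z': [7, 3]}

Answer:
{'x': [8, 6, 457], 'y': [7, 3]}
{'x': [8, 6, 457], 'y': [7, 3], 'z': [7, 3]}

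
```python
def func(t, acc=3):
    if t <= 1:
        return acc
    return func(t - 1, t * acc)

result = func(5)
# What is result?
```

Accumulator trace (n, acc): (5, 3) -> (4, 15) -> (3, 60) -> (2, 180) -> (1, 360) -> return 360

Answer: 360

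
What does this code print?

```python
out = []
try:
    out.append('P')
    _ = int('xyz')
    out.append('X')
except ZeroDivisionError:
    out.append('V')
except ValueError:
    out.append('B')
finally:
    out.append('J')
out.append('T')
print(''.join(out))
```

Execution trace: 'P' (try body) → 'B' (except ValueError) → 'J' (finally) → 'T' (after the try/except). Output: PBJT

Answer: PBJT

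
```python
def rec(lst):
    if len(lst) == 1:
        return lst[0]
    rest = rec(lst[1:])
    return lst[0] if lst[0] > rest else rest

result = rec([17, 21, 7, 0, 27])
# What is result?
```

Recursive max over [17, 21, 7, 0, 27] = 27

Answer: 27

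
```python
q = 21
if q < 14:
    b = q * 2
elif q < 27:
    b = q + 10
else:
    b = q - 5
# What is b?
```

Trace:
`q = 21` → q = 21
`if q < 14: ...` → q < 14 is False, q < 27 is True → b = 31
So b = 31

Answer: 31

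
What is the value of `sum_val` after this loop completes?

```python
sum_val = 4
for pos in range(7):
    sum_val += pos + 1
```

Start at 4, add 1 to 7 = 32
`sum_val` takes the values: 4 → 5 → 7 → 10 → 14 → 19 → 25 → 32

Answer: 32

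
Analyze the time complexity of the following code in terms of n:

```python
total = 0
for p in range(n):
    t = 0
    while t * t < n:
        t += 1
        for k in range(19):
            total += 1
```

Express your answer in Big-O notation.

Each loop level contributes: n × √n × 1. Multiplying the contributions gives O(n√n).

Answer: O(n√n)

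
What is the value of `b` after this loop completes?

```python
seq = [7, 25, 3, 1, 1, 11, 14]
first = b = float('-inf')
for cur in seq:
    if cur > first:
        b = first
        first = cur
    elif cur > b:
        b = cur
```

Second largest (with repeats) in [7, 25, 3, 1, 1, 11, 14]
`b` takes the values: -inf → 7 → 11 → 14

Answer: 14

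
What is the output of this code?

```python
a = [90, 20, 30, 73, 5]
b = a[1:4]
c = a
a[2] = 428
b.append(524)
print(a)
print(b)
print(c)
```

Key concept: slice vs alias.
Step by step:
`a = [90, 20, 30, 73, 5]` → a = [90, 20, 30, 73, 5]
`b = a[1:4]` → b = [20, 30, 73]
`c = a` → c = [90, 20, 30, 73, 5] (same object as a)
`a[2] = 428` → a = [90, 20, 428, 73, 5] (same object as c); c = [90, 20, 428, 73, 5] (same object as a)
`b.append(524)` → b = [20, 30, 73, 524]
`print(a)` → prints [90, 20, 428, 73, 5]
`print(b)` → prints [20, 30, 73, 524]
`print(c)` → prints [90, 20, 428, 73, 5]

Answer:
[90, 20, 428, 73, 5]
[20, 30, 73, 524]
[90, 20, 428, 73, 5]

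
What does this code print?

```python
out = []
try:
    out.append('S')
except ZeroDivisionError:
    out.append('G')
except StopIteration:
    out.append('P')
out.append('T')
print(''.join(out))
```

Execution trace: 'S' (try body, no exception) → 'T' (after the try/except). Output: ST

Answer: ST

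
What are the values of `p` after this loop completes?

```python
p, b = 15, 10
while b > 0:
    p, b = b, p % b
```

GCD of 15 and 10
`p` takes the values: 15 → 10 → 5

Answer: 5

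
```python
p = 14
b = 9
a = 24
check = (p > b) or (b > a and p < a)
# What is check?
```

Trace:
`p = 14` → p = 14
`b = 9` → b = 9
`a = 24` → a = 24
`check = (p > b) or (b > a and p < a)` → check = True
So check = True

Answer: True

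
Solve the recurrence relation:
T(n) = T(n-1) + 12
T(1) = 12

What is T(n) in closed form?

Unrolling: T(n) = T(1) + 12·(n-1) = 12 + 12(n-1) = 12n.

Answer: T(n) = 12n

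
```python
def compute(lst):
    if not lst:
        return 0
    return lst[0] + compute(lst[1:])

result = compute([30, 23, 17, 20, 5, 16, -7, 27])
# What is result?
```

30 + 23 + 17 + 20 + 5 + 16 + (-7) + 27 + 0 = 131

Answer: 131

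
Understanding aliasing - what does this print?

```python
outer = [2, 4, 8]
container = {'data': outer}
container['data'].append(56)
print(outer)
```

Key concept: dict holds reference to list.
Step by step:
`outer = [2, 4, 8]` → outer = [2, 4, 8]
`container = {'data': outer}` → container = {'data': [2, 4, 8]}
`container['data'].append(56)` → outer = [2, 4, 8, 56]; container = {'data': [2, 4, 8, 56]}
`print(outer)` → prints [2, 4, 8, 56]

Answer: [2, 4, 8, 56]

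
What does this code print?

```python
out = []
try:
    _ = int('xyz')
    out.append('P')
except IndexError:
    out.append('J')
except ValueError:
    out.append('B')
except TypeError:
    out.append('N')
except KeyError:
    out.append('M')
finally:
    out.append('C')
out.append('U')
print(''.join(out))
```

Execution trace: 'B' (except ValueError) → 'C' (finally) → 'U' (after the try/except). Output: BCU

Answer: BCU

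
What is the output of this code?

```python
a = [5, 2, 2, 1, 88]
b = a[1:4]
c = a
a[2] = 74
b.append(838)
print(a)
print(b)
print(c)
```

Key concept: slice vs alias.
Step by step:
`a = [5, 2, 2, 1, 88]` → a = [5, 2, 2, 1, 88]
`b = a[1:4]` → b = [2, 2, 1]
`c = a` → c = [5, 2, 2, 1, 88] (same object as a)
`a[2] = 74` → a = [5, 2, 74, 1, 88] (same object as c); c = [5, 2, 74, 1, 88] (same object as a)
`b.append(838)` → b = [2, 2, 1, 838]
`print(a)` → prints [5, 2, 74, 1, 88]
`print(b)` → prints [2, 2, 1, 838]
`print(c)` → prints [5, 2, 74, 1, 88]

Answer:
[5, 2, 74, 1, 88]
[2, 2, 1, 838]
[5, 2, 74, 1, 88]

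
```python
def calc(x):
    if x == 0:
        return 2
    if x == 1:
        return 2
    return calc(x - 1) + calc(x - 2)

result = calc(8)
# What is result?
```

Build up from base cases: calc(0)=2, calc(1)=2, calc(2)=4, calc(3)=6, calc(4)=10, calc(5)=16, calc(6)=26, ..., calc(8)=68

Answer: 68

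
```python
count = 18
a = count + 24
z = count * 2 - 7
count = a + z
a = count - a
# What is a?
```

Trace:
`count = 18` → count = 18
`a = count + 24` → a = 42
`z = count * 2 - 7` → z = 29
`count = a + z` → count = 71
`a = count - a` → a = 29
So a = 29

Answer: 29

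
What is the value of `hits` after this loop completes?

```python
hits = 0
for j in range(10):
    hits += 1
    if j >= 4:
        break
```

Loop breaks when j reaches 4, hits is 5
`hits` takes the values: 0 → 1 → 2 → 3 → 4 → 5

Answer: 5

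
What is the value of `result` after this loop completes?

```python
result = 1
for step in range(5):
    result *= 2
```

2^5 = 32
`result` takes the values: 1 → 2 → 4 → 8 → 16 → 32

Answer: 32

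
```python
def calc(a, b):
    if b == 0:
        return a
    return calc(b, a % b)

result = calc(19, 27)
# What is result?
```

calc(19, 27) -> calc(27, 19) -> calc(19, 8) -> calc(8, 3) -> calc(3, 2) -> calc(2, 1) -> calc(1, 0) -> 1

Answer: 1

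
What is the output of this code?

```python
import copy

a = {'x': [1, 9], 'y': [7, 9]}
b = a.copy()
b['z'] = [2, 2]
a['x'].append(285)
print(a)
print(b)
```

Key concept: shallow copy of dict with mutable values.
Step by step:
`a = {'x': [1, 9], 'y': [7, 9]}` → a = {'x': [1, 9], 'y': [7, 9]}
`b = a.copy()` → b = {'x': [1, 9], 'y': [7, 9]}
`b['z'] = [2, 2]` → b = {'x': [1, 9], 'y': [7, 9], 'z': [2, 2]}
`a['x'].append(285)` → a = {'x': [1, 9, 285], 'y': [7, 9]}; b = {'x': [1, 9, 285], 'y': [7, 9], 'z': [2, 2]}
`print(a)` → prints {'x': [1, 9, 285], 'y': [7, 9]}
`print(b)` → prints {'x': [1, 9, 285], 'y': [7, 9], 'z': [2, 2]}

Answer:
{'x': [1, 9, 285], 'y': [7, 9]}
{'x': [1, 9, 285], 'y': [7, 9], 'z': [2, 2]}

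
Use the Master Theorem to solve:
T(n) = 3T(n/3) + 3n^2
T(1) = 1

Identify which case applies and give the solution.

a=3, b=3, f(n)=3n^2. log_3(3) = 1. Since c=2 > 1 and the regularity condition holds (3(n/3)^2 = (3/3^2)n^2 with 3/3^2 < 1), Case 3 applies: T(n) = Θ(f(n)) = O(n^2).

Answer: O(n^2) - Case 3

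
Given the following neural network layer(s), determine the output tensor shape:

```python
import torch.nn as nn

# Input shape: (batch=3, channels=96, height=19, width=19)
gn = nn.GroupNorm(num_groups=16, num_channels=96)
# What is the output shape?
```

Input: (3, 96, 19, 19) -> Output: (3, 96, 19, 19)

Answer: (3, 96, 19, 19)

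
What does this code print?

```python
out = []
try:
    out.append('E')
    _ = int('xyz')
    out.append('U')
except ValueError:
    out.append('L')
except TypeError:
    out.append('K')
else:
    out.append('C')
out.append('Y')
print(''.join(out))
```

Execution trace: 'E' (try body) → 'L' (except ValueError) → 'Y' (after the try/except). Output: ELY

Answer: ELY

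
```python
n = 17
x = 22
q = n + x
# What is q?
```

Trace:
`n = 17` → n = 17
`x = 22` → x = 22
`q = n + x` → q = 39
So q = 39

Answer: 39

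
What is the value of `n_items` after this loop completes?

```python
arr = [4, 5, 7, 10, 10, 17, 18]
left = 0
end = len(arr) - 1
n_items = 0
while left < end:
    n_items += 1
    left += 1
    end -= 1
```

Iterations until pointers meet (list length 7)
`n_items` takes the values: 0 → 1 → 2 → 3

Answer: 3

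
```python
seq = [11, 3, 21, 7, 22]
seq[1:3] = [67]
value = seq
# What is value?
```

Trace:
`seq = [11, 3, 21, 7, 22]` → seq = [11, 3, 21, 7, 22]
`seq[1:3] = [67]` → seq = [11, 67, 7, 22]
`value = seq` → value = [11, 67, 7, 22]
So value = [11, 67, 7, 22]

Answer: [11, 67, 7, 22]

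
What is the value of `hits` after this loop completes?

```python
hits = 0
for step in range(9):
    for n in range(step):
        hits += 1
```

Triangle number: 0+1+2+...+8
`hits` takes the values: 0 → 1 → 2 → 3 → 4 → 5 → 6 → 7 → 8 → 9 → 10 → 11 → 12 → 13 → 14 → 15 → 16 → 17 → 18 → 19 → 20 → 21 → 22 → 23 → 24 → 25 → 26 → 27 → 28 → 29 → 30 → 31 → 32 → 33 → 34 → 35 → 36

Answer: 36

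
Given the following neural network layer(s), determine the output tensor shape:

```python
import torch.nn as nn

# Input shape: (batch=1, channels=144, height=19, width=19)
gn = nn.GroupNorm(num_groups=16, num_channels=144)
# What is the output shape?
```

Input: (1, 144, 19, 19) -> Output: (1, 144, 19, 19)

Answer: (1, 144, 19, 19)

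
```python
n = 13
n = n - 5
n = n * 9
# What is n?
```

Trace:
`n = 13` → n = 13
`n = n - 5` → n = 8
`n = n * 9` → n = 72
So n = 72

Answer: 72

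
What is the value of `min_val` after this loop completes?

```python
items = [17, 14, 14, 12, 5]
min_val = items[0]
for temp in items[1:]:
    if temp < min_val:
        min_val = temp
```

Minimum of [17, 14, 14, 12, 5]
`min_val` takes the values: 17 → 14 → 12 → 5

Answer: 5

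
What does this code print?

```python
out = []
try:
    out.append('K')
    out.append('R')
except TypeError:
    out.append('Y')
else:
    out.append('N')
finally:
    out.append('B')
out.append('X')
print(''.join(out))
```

Execution trace: 'K' (try body) → 'R' (try body, no exception) → 'N' (else) → 'B' (finally) → 'X' (after the try/except). Output: KRNBX

Answer: KRNBX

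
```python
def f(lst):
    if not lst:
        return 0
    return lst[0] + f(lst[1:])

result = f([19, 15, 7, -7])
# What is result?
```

19 + 15 + 7 + (-7) + 0 = 34

Answer: 34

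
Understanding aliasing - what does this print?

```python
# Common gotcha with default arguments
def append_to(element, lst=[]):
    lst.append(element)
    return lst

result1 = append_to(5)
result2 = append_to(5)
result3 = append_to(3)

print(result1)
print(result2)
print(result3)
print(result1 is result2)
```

Key concept: mutable default argument gotcha.
Step by step:
`result1 = append_to(5)` → result1 = [5]
`result2 = append_to(5)` → result1 = [5, 5] (same object as result2); result2 = [5, 5] (same object as result1)
`result3 = append_to(3)` → result1 = [5, 5, 3] (same object as result2, result3); result2 = [5, 5, 3] (same object as result1, result3); result3 = [5, 5, 3] (same object as result1, result2)
`print(result1)` → prints [5, 5, 3]
`print(result2)` → prints [5, 5, 3]
`print(result3)` → prints [5, 5, 3]
`print(result1 is result2)` → prints True

Answer:
[5, 5, 3]
[5, 5, 3]
[5, 5, 3]
True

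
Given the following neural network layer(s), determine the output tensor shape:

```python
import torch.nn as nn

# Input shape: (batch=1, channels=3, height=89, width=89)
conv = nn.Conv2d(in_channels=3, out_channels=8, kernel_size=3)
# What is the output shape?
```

Input: (1, 3, 89, 89) -> Output: (1, 8, 87, 87)

Answer: (1, 8, 87, 87)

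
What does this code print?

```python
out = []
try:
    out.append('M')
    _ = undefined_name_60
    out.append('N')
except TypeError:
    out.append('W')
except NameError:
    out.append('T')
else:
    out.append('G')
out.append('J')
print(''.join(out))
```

Execution trace: 'M' (try body) → 'T' (except NameError) → 'J' (after the try/except). Output: MTJ

Answer: MTJ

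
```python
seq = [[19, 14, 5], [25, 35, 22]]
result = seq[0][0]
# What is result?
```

Trace:
`seq = [[19, 14, 5], [25, 35, 22]]` → seq = [[19, 14, 5], [25, 35, 22]]
`result = seq[0][0]` → result = 19
So result = 19

Answer: 19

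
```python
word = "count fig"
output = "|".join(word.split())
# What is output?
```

Trace:
`word = "count fig"` → word = 'count fig'
`output = "|".join(word.split())` → output = 'count|fig'
So output = 'count|fig'

Answer: 'count|fig'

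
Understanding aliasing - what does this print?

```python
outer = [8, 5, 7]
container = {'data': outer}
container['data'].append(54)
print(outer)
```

Key concept: dict holds reference to list.
Step by step:
`outer = [8, 5, 7]` → outer = [8, 5, 7]
`container = {'data': outer}` → container = {'data': [8, 5, 7]}
`container['data'].append(54)` → outer = [8, 5, 7, 54]; container = {'data': [8, 5, 7, 54]}
`print(outer)` → prints [8, 5, 7, 54]

Answer: [8, 5, 7, 54]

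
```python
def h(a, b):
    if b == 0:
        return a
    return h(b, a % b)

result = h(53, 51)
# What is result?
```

h(53, 51) -> h(51, 2) -> h(2, 1) -> h(1, 0) -> 1

Answer: 1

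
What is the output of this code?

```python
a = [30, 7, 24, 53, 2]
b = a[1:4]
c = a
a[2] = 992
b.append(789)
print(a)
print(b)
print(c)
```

Key concept: slice vs alias.
Step by step:
`a = [30, 7, 24, 53, 2]` → a = [30, 7, 24, 53, 2]
`b = a[1:4]` → b = [7, 24, 53]
`c = a` → c = [30, 7, 24, 53, 2] (same object as a)
`a[2] = 992` → a = [30, 7, 992, 53, 2] (same object as c); c = [30, 7, 992, 53, 2] (same object as a)
`b.append(789)` → b = [7, 24, 53, 789]
`print(a)` → prints [30, 7, 992, 53, 2]
`print(b)` → prints [7, 24, 53, 789]
`print(c)` → prints [30, 7, 992, 53, 2]

Answer:
[30, 7, 992, 53, 2]
[7, 24, 53, 789]
[30, 7, 992, 53, 2]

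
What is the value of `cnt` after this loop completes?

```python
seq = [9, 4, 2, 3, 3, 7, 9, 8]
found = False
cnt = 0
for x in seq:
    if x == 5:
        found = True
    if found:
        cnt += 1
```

Count elements after first 5 in [9, 4, 2, 3, 3, 7, 9, 8]
`cnt` takes the values: 0

Answer: 0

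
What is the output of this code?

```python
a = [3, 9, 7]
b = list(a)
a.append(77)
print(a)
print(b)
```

Key concept: list() constructor creates copy.
Step by step:
`a = [3, 9, 7]` → a = [3, 9, 7]
`b = list(a)` → b = [3, 9, 7]
`a.append(77)` → a = [3, 9, 7, 77]
`print(a)` → prints [3, 9, 7, 77]
`print(b)` → prints [3, 9, 7]

Answer:
[3, 9, 7, 77]
[3, 9, 7]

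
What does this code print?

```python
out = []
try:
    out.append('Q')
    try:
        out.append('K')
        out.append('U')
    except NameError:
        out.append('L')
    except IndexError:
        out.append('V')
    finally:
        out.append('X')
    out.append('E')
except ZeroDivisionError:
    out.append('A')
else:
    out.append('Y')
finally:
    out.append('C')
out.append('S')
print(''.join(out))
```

Execution trace: 'Q' (try body) → 'K' (inner try body) → 'U' (inner try body, no exception) → 'X' (inner finally) → 'E' (try body, no exception) → 'Y' (else) → 'C' (finally) → 'S' (after the try/except). Output: QKUXEYCS

Answer: QKUXEYCS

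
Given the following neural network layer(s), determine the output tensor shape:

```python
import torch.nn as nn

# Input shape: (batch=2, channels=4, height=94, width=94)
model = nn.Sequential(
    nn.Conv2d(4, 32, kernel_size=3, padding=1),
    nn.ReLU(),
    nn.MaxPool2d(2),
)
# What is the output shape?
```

Input: (2, 4, 94, 94) -> after Conv2d: (2, 32, 94, 94) -> after ReLU: (2, 32, 94, 94) -> Output: (2, 32, 47, 47)

Answer: (2, 32, 47, 47)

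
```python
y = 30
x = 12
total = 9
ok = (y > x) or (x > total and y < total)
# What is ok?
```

Trace:
`y = 30` → y = 30
`x = 12` → x = 12
`total = 9` → total = 9
`ok = (y > x) or (x > total and y < total)` → ok = True
So ok = True

Answer: True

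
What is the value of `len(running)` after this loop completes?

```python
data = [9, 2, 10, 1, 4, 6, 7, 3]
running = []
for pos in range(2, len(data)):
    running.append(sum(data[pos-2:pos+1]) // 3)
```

Number of 3-element averages
`running` takes the values: [] → [7] → [7, 4] → [7, 4, 5] → [7, 4, 5, 3] → [7, 4, 5, 3, 5] → [7, 4, 5, 3, 5, 5]
So `len(running)` = 6

Answer: 6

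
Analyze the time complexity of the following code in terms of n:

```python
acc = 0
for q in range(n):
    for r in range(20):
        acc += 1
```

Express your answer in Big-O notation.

Each loop level contributes: n × 1. Multiplying the contributions gives O(n).

Answer: O(n)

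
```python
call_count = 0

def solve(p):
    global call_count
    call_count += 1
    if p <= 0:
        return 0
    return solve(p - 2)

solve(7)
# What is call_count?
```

Linear recursion stepping by 2: 5 calls from p=7 down to ≤0.

Answer: 5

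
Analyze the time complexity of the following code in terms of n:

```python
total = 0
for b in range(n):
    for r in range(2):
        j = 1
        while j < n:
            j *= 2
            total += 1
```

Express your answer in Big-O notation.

Each loop level contributes: n × 1 × log n. Multiplying the contributions gives O(n log n).

Answer: O(n log n)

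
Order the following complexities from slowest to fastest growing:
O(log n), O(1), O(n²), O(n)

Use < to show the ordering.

Ordered by growth rate: O(1) < O(log n) < O(n) < O(n²)

Answer: O(1) < O(log n) < O(n) < O(n²)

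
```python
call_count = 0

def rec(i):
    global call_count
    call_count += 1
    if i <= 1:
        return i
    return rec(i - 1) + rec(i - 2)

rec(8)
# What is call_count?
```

Calls(i) = 1 + Calls(i-1) + Calls(i-2); Calls(0)=Calls(1)=1. For i=8 this gives 67.

Answer: 67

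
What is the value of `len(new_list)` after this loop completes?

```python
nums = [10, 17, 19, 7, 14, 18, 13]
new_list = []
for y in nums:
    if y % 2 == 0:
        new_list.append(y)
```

Count even numbers in [10, 17, 19, 7, 14, 18, 13]
`new_list` takes the values: [] → [10] → [10, 14] → [10, 14, 18]
So `len(new_list)` = 3

Answer: 3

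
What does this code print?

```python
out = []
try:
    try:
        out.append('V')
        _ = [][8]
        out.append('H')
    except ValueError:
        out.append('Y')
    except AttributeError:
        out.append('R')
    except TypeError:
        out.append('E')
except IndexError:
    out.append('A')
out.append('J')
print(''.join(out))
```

Execution trace: 'V' (try body) → 'A' (outer except IndexError) → 'J' (after the try/except). Output: VAJ

Answer: VAJ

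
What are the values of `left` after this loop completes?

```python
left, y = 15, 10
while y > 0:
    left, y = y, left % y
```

GCD of 15 and 10
`left` takes the values: 15 → 10 → 5

Answer: 5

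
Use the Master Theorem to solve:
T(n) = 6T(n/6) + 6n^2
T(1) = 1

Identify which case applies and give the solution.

a=6, b=6, f(n)=6n^2. log_6(6) = 1. Since c=2 > 1 and the regularity condition holds (6(n/6)^2 = (6/6^2)n^2 with 6/6^2 < 1), Case 3 applies: T(n) = Θ(f(n)) = O(n^2).

Answer: O(n^2) - Case 3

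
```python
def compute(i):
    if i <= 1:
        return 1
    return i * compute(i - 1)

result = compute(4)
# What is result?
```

compute(4) = 4 * 3 * 2 * 1 = 24

Answer: 24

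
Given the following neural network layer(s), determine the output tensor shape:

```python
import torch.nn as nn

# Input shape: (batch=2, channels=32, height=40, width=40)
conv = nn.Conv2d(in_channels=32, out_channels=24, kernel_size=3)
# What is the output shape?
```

Input: (2, 32, 40, 40) -> Output: (2, 24, 38, 38)

Answer: (2, 24, 38, 38)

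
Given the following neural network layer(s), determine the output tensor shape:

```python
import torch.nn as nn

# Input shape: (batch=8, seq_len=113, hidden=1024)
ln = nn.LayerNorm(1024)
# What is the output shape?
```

Input: (8, 113, 1024) -> Output: (8, 113, 1024)

Answer: (8, 113, 1024)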